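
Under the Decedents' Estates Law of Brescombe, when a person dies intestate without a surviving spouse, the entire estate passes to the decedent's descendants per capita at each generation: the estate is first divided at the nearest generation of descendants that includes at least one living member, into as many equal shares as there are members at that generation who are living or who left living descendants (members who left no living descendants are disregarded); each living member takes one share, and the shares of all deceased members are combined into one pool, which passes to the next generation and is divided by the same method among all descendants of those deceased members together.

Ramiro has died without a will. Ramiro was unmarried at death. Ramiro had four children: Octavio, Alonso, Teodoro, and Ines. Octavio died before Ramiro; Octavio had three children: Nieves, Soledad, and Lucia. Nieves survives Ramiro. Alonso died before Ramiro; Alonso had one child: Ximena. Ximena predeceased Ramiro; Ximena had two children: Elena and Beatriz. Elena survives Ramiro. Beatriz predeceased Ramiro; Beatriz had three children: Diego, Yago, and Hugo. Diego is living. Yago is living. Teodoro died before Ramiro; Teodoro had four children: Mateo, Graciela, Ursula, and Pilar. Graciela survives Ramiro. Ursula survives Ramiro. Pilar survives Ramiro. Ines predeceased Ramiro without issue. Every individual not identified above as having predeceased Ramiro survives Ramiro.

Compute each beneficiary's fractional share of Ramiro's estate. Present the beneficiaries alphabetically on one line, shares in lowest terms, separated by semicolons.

Diego 1/48; Elena 1/16; Graciela 1/8; Hugo 1/48; Lucia 1/8; Mateo 1/8; Nieves 1/8; Pilar 1/8; Soledad 1/8; Ursula 1/8; Yago 1/48

There is no surviving spouse, so the entire estate passes to Ramiro's descendants per capita at each generation.
No one at generation 1 (Octavio, Alonso, Teodoro) is living; moving to the next generation.
At generation 2 (Nieves, Soledad, Lucia, Ximena, Mateo, Graciela, Ursula, Pilar) there are 8 shares of (1)/8 = 1/8 each.
Living: Nieves, Soledad, Lucia, Mateo, Graciela, Ursula, and Pilar — each takes 1/8.
Deceased: Ximena. That 1/8 share is carried to generation 3.
At generation 3 (Elena, Beatriz) there are 2 shares of (1/8)/2 = 1/16 each.
Living: Elena — each takes 1/16.
Deceased: Beatriz. That 1/16 share is carried to generation 4.
At generation 4 (Diego, Yago, Hugo) there are 3 shares of (1/16)/3 = 1/48 each.
Living: Diego, Yago, and Hugo — each takes 1/48.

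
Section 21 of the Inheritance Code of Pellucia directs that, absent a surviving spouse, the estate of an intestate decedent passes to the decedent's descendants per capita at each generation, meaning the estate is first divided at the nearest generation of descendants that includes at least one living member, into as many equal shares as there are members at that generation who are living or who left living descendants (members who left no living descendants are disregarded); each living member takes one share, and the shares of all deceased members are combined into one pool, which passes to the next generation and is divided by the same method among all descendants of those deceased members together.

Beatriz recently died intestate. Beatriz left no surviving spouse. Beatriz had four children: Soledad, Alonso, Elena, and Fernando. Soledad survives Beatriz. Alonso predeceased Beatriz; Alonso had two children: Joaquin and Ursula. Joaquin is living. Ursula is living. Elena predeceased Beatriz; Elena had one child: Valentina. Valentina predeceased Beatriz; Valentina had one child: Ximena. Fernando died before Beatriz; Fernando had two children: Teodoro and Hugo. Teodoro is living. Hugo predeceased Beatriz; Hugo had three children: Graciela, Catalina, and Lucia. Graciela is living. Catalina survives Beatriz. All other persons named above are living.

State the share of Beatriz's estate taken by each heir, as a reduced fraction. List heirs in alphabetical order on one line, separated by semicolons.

Catalina 3/40; Graciela 3/40; Joaquin 3/20; Lucia 3/40; Soledad 1/4; Teodoro 3/20; Ursula 3/20; Ximena 3/40

There is no surviving spouse, so the entire estate passes to Beatriz's descendants per capita at each generation.
At generation 1 (Soledad, Alonso, Elena, Fernando) there are 4 shares of (1)/4 = 1/4 each.
Living: Soledad — each takes 1/4.
Deceased: Alonso, Elena, and Fernando. Their combined 3/4 is pooled and carried to generation 2.
At generation 2 (Joaquin, Ursula, Valentina, Teodoro, Hugo) there are 5 shares of (3/4)/5 = 3/20 each.
Living: Joaquin, Ursula, and Teodoro — each takes 3/20.
Deceased: Valentina and Hugo. Their combined 3/10 is pooled and carried to generation 3.
At generation 3 (Ximena, Graciela, Catalina, Lucia) there are 4 shares of (3/10)/4 = 3/40 each.
Living: Ximena, Graciela, Catalina, and Lucia — each takes 3/40.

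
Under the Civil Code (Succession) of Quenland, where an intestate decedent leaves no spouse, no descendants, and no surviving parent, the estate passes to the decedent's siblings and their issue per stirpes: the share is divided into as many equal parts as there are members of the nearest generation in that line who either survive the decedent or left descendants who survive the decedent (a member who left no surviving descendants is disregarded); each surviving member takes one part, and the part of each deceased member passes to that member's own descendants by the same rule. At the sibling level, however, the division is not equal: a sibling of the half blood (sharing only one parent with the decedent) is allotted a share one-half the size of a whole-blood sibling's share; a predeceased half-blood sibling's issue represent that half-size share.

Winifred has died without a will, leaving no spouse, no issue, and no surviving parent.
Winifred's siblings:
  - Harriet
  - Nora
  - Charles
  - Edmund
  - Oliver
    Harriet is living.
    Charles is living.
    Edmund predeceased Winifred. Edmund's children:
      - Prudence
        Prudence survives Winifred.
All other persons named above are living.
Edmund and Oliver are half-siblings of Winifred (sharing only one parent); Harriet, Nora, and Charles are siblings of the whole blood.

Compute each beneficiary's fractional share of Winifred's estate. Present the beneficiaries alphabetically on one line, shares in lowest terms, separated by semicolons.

Charles 1/4; Harriet 1/4; Nora 1/4; Oliver 1/8; Prudence 1/8

No spouse, descendants, or parent survives, so the estate passes to Winifred's siblings per stirpes.
Half-blood siblings count for one-half the weight of whole-blood siblings at the initial division.
Dividing 1 in proportion to weights (total weight 4): Harriet (weight 1) → 1/4; Nora (weight 1) → 1/4; Charles (weight 1) → 1/4; Edmund (weight 1/2) → 1/8; Oliver (weight 1/2) → 1/8.
Harriet is living and takes 1/4.
Nora is living and takes 1/4.
Charles is living and takes 1/4.
Edmund predeceased; the 1/8 allotted to Edmund's branch passes to Edmund's issue by representation.
Prudence is the sole taker at this level and receives the full 1/8.
Oliver is living and takes 1/8.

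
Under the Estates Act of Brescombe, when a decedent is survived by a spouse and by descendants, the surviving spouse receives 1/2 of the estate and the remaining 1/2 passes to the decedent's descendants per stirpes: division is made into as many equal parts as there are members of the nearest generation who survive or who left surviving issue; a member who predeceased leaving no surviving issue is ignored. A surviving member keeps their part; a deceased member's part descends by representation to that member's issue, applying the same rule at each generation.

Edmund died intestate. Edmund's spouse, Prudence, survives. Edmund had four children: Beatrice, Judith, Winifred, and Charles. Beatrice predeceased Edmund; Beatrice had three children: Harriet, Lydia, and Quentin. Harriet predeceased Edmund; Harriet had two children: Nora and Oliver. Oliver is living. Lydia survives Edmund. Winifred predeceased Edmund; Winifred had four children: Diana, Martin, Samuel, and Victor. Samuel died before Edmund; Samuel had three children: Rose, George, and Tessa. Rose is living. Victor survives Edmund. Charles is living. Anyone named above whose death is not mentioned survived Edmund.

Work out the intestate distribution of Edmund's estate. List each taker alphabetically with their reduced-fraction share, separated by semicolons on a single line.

Prudence, as surviving spouse, takes 1/2.
The remaining 1/2 passes to Edmund's descendants per stirpes.
The 1/2 is divided into 4 equal shares of 1/8 among Beatrice, Judith, Winifred, Charles.
Beatrice predeceased; the 1/8 allotted to Beatrice's branch passes to Beatrice's issue by representation.
The 1/8 is divided into 3 equal shares of 1/24 among Harriet, Lydia, Quentin.
Harriet predeceased; the 1/24 allotted to Harriet's branch passes to Harriet's issue by representation.
The 1/24 is divided into 2 equal shares of 1/48 among Nora, Oliver.
Nora is living and takes 1/48.
Oliver is living and takes 1/48.
Lydia is living and takes 1/24.
Quentin is living and takes 1/24.
Judith is living and takes 1/8.
Winifred predeceased; the 1/8 allotted to Winifred's branch passes to Winifred's issue by representation.
The 1/8 is divided into 4 equal shares of 1/32 among Diana, Martin, Samuel, Victor.
Diana is living and takes 1/32.
Martin is living and takes 1/32.
Samuel predeceased; the 1/32 allotted to Samuel's branch passes to Samuel's issue by representation.
The 1/32 is divided into 3 equal shares of 1/96 among Rose, George, Tessa.
Rose is living and takes 1/96.
George is living and takes 1/96.
Tessa is living and takes 1/96.
Victor is living and takes 1/32.
Charles is living and takes 1/8.

Charles 1/8; Diana 1/32; George 1/96; Judith 1/8; Lydia 1/24; Martin 1/32; Nora 1/48; Oliver 1/48; Prudence 1/2; Quentin 1/24; Rose 1/96; Tessa 1/96; Victor 1/32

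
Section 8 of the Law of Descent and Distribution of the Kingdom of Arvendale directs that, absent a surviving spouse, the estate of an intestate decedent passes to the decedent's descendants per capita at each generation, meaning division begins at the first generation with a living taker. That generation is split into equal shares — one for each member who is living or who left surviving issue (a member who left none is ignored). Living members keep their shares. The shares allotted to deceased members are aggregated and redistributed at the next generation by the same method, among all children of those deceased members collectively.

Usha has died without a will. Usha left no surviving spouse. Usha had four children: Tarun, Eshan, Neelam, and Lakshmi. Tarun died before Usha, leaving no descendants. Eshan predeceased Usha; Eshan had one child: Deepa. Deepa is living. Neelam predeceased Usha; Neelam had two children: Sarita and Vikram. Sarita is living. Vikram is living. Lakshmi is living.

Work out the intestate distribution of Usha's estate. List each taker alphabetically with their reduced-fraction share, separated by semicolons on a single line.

Deepa 2/9; Lakshmi 1/3; Sarita 2/9; Vikram 2/9

There is no surviving spouse, so the entire estate passes to Usha's descendants per capita at each generation.
At generation 1 (Eshan, Neelam, Lakshmi) there are 3 shares of (1)/3 = 1/3 each.
Living: Lakshmi — each takes 1/3.
Deceased: Eshan and Neelam. Their combined 2/3 is pooled and carried to generation 2.
At generation 2 (Deepa, Sarita, Vikram) there are 3 shares of (2/3)/3 = 2/9 each.
Living: Deepa, Sarita, and Vikram — each takes 2/9.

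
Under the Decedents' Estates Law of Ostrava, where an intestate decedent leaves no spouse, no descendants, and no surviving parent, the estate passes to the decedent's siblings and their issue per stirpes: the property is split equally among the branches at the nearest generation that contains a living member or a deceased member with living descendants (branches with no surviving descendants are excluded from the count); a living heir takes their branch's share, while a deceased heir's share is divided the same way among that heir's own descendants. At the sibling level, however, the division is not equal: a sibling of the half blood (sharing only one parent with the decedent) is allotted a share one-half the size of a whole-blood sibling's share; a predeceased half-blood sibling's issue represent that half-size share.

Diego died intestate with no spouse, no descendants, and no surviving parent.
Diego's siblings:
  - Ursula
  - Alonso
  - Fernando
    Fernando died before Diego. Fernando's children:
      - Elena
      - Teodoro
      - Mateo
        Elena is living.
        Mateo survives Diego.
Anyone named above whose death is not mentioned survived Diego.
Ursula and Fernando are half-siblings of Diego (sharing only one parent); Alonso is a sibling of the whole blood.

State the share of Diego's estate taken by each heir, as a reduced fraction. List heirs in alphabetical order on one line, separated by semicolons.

Alonso 1/2; Elena 1/12; Mateo 1/12; Teodoro 1/12; Ursula 1/4

No spouse, descendants, or parent survives, so the estate passes to Diego's siblings per stirpes.
Half-blood siblings count for one-half the weight of whole-blood siblings at the initial division.
Dividing 1 in proportion to weights (total weight 2): Ursula (weight 1/2) → 1/4; Alonso (weight 1) → 1/2; Fernando (weight 1/2) → 1/4.
Ursula is living and takes 1/4.
Alonso is living and takes 1/2.
Fernando predeceased; the 1/4 allotted to Fernando's branch passes to Fernando's issue by representation.
The 1/4 is divided into 3 equal shares of 1/12 among Elena, Teodoro, Mateo.
Elena is living and takes 1/12.
Teodoro is living and takes 1/12.
Mateo is living and takes 1/12.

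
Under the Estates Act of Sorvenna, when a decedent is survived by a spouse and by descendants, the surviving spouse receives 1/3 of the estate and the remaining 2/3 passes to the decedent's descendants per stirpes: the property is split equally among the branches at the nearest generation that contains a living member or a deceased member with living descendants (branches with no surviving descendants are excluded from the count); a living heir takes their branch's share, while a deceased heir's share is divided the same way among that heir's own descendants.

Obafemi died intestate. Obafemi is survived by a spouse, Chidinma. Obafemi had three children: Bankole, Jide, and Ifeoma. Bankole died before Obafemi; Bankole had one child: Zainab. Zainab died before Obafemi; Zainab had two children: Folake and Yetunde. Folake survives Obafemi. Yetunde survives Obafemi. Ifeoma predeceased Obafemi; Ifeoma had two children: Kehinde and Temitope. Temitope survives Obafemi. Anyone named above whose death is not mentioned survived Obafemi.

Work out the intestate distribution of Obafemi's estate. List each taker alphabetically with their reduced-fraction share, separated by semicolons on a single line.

Chidinma 1/3; Folake 1/9; Jide 2/9; Kehinde 1/9; Temitope 1/9; Yetunde 1/9

Chidinma, as surviving spouse, takes 1/3.
The remaining 2/3 passes to Obafemi's descendants per stirpes.
The 2/3 is divided into 3 equal shares of 2/9 among Bankole, Jide, Ifeoma.
Bankole predeceased; the 2/9 allotted to Bankole's branch passes to Bankole's issue by representation.
Zainab's line is the sole branch at this level, so the full 2/9 passes to Zainab's issue by representation.
The 2/9 is divided into 2 equal shares of 1/9 among Folake, Yetunde.
Folake is living and takes 1/9.
Yetunde is living and takes 1/9.
Jide is living and takes 2/9.
Ifeoma predeceased; the 2/9 allotted to Ifeoma's branch passes to Ifeoma's issue by representation.
The 2/9 is divided into 2 equal shares of 1/9 among Kehinde, Temitope.
Kehinde is living and takes 1/9.
Temitope is living and takes 1/9.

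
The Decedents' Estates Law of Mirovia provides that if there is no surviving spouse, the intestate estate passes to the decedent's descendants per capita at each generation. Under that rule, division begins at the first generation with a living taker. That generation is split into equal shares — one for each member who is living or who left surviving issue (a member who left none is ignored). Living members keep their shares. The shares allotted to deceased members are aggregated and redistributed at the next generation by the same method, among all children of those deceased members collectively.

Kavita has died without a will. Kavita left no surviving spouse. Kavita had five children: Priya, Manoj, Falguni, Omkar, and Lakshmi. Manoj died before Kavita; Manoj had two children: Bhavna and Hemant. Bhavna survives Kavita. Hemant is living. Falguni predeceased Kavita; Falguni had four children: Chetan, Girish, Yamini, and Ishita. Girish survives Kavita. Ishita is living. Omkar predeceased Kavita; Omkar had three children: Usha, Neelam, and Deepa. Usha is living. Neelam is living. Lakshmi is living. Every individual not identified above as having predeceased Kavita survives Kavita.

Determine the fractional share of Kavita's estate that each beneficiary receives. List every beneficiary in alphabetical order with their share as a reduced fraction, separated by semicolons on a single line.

Bhavna 1/15; Chetan 1/15; Deepa 1/15; Girish 1/15; Hemant 1/15; Ishita 1/15; Lakshmi 1/5; Neelam 1/15; Priya 1/5; Usha 1/15; Yamini 1/15

There is no surviving spouse, so the entire estate passes to Kavita's descendants per capita at each generation.
At generation 1 (Priya, Manoj, Falguni, Omkar, Lakshmi) there are 5 shares of (1)/5 = 1/5 each.
Living: Priya and Lakshmi — each takes 1/5.
Deceased: Manoj, Falguni, and Omkar. Their combined 3/5 is pooled and carried to generation 2.
At generation 2 (Bhavna, Hemant, Chetan, Girish, Yamini, Ishita, Usha, Neelam, Deepa) there are 9 shares of (3/5)/9 = 1/15 each.
Living: Bhavna, Hemant, Chetan, Girish, Yamini, Ishita, Usha, Neelam, and Deepa — each takes 1/15.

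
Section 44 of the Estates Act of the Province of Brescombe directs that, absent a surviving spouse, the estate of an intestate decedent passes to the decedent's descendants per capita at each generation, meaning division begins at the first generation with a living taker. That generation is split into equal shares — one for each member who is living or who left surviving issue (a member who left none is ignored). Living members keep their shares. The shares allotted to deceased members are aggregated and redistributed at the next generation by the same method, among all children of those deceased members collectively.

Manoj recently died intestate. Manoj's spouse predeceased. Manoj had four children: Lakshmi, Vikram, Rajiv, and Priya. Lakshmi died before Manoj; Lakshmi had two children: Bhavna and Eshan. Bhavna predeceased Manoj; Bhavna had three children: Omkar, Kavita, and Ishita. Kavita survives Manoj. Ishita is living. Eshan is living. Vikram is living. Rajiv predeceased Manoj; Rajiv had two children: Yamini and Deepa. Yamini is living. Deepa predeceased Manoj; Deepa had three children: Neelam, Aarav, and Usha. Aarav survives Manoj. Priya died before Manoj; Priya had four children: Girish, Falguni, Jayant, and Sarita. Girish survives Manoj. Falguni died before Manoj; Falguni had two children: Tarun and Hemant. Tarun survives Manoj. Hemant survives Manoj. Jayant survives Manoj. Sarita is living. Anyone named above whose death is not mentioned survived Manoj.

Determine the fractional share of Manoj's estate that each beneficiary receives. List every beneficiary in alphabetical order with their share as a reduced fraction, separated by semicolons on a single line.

Aarav 9/256; Eshan 3/32; Girish 3/32; Hemant 9/256; Ishita 9/256; Jayant 3/32; Kavita 9/256; Neelam 9/256; Omkar 9/256; Sarita 3/32; Tarun 9/256; Usha 9/256; Vikram 1/4; Yamini 3/32

There is no surviving spouse, so the entire estate passes to Manoj's descendants per capita at each generation.
At generation 1 (Lakshmi, Vikram, Rajiv, Priya) there are 4 shares of (1)/4 = 1/4 each.
Living: Vikram — each takes 1/4.
Deceased: Lakshmi, Rajiv, and Priya. Their combined 3/4 is pooled and carried to generation 2.
At generation 2 (Bhavna, Eshan, Yamini, Deepa, Girish, Falguni, Jayant, Sarita) there are 8 shares of (3/4)/8 = 3/32 each.
Living: Eshan, Yamini, Girish, Jayant, and Sarita — each takes 3/32.
Deceased: Bhavna, Deepa, and Falguni. Their combined 9/32 is pooled and carried to generation 3.
At generation 3 (Omkar, Kavita, Ishita, Neelam, Aarav, Usha, Tarun, Hemant) there are 8 shares of (9/32)/8 = 9/256 each.
Living: Omkar, Kavita, Ishita, Neelam, Aarav, Usha, Tarun, and Hemant — each takes 9/256.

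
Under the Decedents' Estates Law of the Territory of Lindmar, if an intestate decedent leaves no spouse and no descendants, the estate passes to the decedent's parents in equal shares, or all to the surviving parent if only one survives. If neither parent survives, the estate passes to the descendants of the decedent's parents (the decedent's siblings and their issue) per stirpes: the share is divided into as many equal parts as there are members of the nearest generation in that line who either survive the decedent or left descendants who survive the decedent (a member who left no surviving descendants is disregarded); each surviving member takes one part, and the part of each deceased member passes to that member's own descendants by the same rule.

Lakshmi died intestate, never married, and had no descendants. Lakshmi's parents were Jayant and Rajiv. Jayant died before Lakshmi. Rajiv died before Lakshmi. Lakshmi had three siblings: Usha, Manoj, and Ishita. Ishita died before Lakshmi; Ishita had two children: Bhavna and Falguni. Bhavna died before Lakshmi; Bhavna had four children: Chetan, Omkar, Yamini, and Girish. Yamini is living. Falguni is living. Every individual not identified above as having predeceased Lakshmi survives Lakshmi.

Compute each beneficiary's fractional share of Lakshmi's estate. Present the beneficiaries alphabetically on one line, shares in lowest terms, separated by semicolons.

Neither parent survives and there are no descendants, so the estate passes to Lakshmi's siblings and their issue per stirpes.
The estate is divided into 3 equal shares of 1/3 among Usha, Manoj, Ishita.
Usha is living and takes 1/3.
Manoj is living and takes 1/3.
Ishita predeceased; the 1/3 allotted to Ishita's branch passes to Ishita's issue by representation.
The 1/3 is divided into 2 equal shares of 1/6 among Bhavna, Falguni.
Bhavna predeceased; the 1/6 allotted to Bhavna's branch passes to Bhavna's issue by representation.
The 1/6 is divided into 4 equal shares of 1/24 among Chetan, Omkar, Yamini, Girish.
Chetan is living and takes 1/24.
Omkar is living and takes 1/24.
Yamini is living and takes 1/24.
Girish is living and takes 1/24.
Falguni is living and takes 1/6.

Chetan 1/24; Falguni 1/6; Girish 1/24; Manoj 1/3; Omkar 1/24; Usha 1/3; Yamini 1/24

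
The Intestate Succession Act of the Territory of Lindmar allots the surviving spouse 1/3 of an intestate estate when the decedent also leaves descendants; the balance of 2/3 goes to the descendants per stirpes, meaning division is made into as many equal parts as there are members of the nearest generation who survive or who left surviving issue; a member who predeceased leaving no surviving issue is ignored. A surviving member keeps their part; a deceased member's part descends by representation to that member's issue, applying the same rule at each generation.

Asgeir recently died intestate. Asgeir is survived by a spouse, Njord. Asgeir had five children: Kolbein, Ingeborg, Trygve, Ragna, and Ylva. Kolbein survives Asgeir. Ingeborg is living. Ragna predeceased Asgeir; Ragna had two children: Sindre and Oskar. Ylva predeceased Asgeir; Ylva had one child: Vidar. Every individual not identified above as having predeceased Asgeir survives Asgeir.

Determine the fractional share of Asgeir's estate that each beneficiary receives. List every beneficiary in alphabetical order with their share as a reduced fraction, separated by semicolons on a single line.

Ingeborg 2/15; Kolbein 2/15; Njord 1/3; Oskar 1/15; Sindre 1/15; Trygve 2/15; Vidar 2/15

Njord, as surviving spouse, takes 1/3.
The remaining 2/3 passes to Asgeir's descendants per stirpes.
The 2/3 is divided into 5 equal shares of 2/15 among Kolbein, Ingeborg, Trygve, Ragna, Ylva.
Kolbein is living and takes 2/15.
Ingeborg is living and takes 2/15.
Trygve is living and takes 2/15.
Ragna predeceased; the 2/15 allotted to Ragna's branch passes to Ragna's issue by representation.
The 2/15 is divided into 2 equal shares of 1/15 among Sindre, Oskar.
Sindre is living and takes 1/15.
Oskar is living and takes 1/15.
Ylva predeceased; the 2/15 allotted to Ylva's branch passes to Ylva's issue by representation.
Vidar is the sole taker at this level and receives the full 2/15.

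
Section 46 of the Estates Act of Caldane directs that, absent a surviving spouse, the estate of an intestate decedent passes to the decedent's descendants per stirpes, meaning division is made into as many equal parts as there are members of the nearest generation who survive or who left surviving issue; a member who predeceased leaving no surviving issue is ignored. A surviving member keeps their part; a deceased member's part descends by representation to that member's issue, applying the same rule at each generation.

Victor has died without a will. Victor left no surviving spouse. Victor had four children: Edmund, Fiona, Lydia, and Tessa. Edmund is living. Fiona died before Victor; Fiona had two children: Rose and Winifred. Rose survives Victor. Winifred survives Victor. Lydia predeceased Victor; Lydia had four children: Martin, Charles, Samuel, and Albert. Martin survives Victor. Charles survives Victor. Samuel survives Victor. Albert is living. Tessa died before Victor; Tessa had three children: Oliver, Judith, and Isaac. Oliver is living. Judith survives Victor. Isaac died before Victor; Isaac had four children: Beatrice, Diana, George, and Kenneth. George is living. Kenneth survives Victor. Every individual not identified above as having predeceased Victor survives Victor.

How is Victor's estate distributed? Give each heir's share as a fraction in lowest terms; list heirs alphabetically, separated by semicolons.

There is no surviving spouse, so the entire estate passes to Victor's descendants per stirpes.
The estate is divided into 4 equal shares of 1/4 among Edmund, Fiona, Lydia, Tessa.
Edmund is living and takes 1/4.
Fiona predeceased; the 1/4 allotted to Fiona's branch passes to Fiona's issue by representation.
The 1/4 is divided into 2 equal shares of 1/8 among Rose, Winifred.
Rose is living and takes 1/8.
Winifred is living and takes 1/8.
Lydia predeceased; the 1/4 allotted to Lydia's branch passes to Lydia's issue by representation.
The 1/4 is divided into 4 equal shares of 1/16 among Martin, Charles, Samuel, Albert.
Martin is living and takes 1/16.
Charles is living and takes 1/16.
Samuel is living and takes 1/16.
Albert is living and takes 1/16.
Tessa predeceased; the 1/4 allotted to Tessa's branch passes to Tessa's issue by representation.
The 1/4 is divided into 3 equal shares of 1/12 among Oliver, Judith, Isaac.
Oliver is living and takes 1/12.
Judith is living and takes 1/12.
Isaac predeceased; the 1/12 allotted to Isaac's branch passes to Isaac's issue by representation.
The 1/12 is divided into 4 equal shares of 1/48 among Beatrice, Diana, George, Kenneth.
Beatrice is living and takes 1/48.
Diana is living and takes 1/48.
George is living and takes 1/48.
Kenneth is living and takes 1/48.

Albert 1/16; Beatrice 1/48; Charles 1/16; Diana 1/48; Edmund 1/4; George 1/48; Judith 1/12; Kenneth 1/48; Martin 1/16; Oliver 1/12; Rose 1/8; Samuel 1/16; Winifred 1/8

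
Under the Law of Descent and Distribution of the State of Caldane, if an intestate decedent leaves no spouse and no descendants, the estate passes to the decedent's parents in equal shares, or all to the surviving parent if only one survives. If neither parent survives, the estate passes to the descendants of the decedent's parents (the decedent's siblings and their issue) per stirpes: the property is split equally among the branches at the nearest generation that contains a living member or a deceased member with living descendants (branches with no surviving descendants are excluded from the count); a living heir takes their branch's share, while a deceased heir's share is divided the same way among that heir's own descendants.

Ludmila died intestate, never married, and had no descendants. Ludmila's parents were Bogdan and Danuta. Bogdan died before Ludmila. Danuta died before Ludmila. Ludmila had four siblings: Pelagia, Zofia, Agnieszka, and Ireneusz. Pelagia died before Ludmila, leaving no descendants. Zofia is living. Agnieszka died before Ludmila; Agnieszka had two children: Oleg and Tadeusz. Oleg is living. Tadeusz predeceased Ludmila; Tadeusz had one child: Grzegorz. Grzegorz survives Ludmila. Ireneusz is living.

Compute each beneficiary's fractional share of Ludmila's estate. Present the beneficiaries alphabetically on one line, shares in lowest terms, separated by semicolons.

Grzegorz 1/6; Ireneusz 1/3; Oleg 1/6; Zofia 1/3

Neither parent survives and there are no descendants, so the estate passes to Ludmila's siblings and their issue per stirpes.
Pelagia left no surviving issue, so that branch lapses and is disregarded.
The estate is divided into 3 equal shares of 1/3 among Zofia, Agnieszka, Ireneusz.
Zofia is living and takes 1/3.
Agnieszka predeceased; the 1/3 allotted to Agnieszka's branch passes to Agnieszka's issue by representation.
The 1/3 is divided into 2 equal shares of 1/6 among Oleg, Tadeusz.
Oleg is living and takes 1/6.
Tadeusz predeceased; the 1/6 allotted to Tadeusz's branch passes to Tadeusz's issue by representation.
Grzegorz is the sole taker at this level and receives the full 1/6.
Ireneusz is living and takes 1/3.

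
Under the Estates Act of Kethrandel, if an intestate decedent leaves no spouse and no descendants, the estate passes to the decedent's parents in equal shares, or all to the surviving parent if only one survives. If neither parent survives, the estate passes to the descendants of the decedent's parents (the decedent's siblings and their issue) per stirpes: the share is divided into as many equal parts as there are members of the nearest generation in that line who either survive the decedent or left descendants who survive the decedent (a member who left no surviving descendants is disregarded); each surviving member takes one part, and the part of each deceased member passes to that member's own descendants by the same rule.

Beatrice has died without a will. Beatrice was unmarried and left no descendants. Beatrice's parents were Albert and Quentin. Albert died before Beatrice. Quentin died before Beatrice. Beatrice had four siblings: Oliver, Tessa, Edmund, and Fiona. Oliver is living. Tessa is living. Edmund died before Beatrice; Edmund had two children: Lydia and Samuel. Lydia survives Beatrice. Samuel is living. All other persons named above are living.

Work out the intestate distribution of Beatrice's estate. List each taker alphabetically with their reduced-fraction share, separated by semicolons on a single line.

Neither parent survives and there are no descendants, so the estate passes to Beatrice's siblings and their issue per stirpes.
The estate is divided into 4 equal shares of 1/4 among Oliver, Tessa, Edmund, Fiona.
Oliver is living and takes 1/4.
Tessa is living and takes 1/4.
Edmund predeceased; the 1/4 allotted to Edmund's branch passes to Edmund's issue by representation.
The 1/4 is divided into 2 equal shares of 1/8 among Lydia, Samuel.
Lydia is living and takes 1/8.
Samuel is living and takes 1/8.
Fiona is living and takes 1/4.

Fiona 1/4; Lydia 1/8; Oliver 1/4; Samuel 1/8; Tessa 1/4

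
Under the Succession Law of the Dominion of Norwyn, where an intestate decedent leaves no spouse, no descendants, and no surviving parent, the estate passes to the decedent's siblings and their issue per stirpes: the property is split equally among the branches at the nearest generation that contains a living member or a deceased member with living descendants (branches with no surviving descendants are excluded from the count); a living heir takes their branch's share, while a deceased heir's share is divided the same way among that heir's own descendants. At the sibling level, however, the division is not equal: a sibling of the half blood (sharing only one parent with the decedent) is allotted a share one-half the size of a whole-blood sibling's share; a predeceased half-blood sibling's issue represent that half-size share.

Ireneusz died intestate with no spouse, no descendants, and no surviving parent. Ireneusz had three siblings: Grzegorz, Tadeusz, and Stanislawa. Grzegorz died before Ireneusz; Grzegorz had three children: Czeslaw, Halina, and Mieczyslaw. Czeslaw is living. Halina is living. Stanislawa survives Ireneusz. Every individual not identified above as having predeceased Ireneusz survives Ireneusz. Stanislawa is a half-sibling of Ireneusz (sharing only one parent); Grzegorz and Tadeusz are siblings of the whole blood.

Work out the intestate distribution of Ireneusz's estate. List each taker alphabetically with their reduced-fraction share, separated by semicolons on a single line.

Czeslaw 2/15; Halina 2/15; Mieczyslaw 2/15; Stanislawa 1/5; Tadeusz 2/5

No spouse, descendants, or parent survives, so the estate passes to Ireneusz's siblings per stirpes.
Half-blood siblings count for one-half the weight of whole-blood siblings at the initial division.
Dividing 1 in proportion to weights (total weight 5/2): Grzegorz (weight 1) → 2/5; Tadeusz (weight 1) → 2/5; Stanislawa (weight 1/2) → 1/5.
Grzegorz predeceased; the 2/5 allotted to Grzegorz's branch passes to Grzegorz's issue by representation.
The 2/5 is divided into 3 equal shares of 2/15 among Czeslaw, Halina, Mieczyslaw.
Czeslaw is living and takes 2/15.
Halina is living and takes 2/15.
Mieczyslaw is living and takes 2/15.
Tadeusz is living and takes 2/5.
Stanislawa is living and takes 1/5.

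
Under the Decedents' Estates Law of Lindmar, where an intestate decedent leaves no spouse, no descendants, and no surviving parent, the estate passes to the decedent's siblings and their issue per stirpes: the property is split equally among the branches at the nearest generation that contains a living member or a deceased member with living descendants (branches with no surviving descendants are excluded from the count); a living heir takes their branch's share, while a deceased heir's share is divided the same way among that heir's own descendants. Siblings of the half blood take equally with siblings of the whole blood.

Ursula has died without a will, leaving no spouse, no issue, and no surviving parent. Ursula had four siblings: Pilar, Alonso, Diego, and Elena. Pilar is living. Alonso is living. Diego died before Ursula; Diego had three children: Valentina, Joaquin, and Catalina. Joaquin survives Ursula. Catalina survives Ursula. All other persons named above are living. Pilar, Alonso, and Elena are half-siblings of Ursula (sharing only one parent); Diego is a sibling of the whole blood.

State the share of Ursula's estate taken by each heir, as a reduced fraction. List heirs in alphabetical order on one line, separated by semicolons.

No spouse, descendants, or parent survives, so the estate passes to Ursula's siblings per stirpes.
Half-blood and whole-blood siblings take equally under the stated rule.
The estate is divided into 4 equal shares of 1/4 among Pilar, Alonso, Diego, Elena.
Pilar is living and takes 1/4.
Alonso is living and takes 1/4.
Diego predeceased; the 1/4 allotted to Diego's branch passes to Diego's issue by representation.
The 1/4 is divided into 3 equal shares of 1/12 among Valentina, Joaquin, Catalina.
Valentina is living and takes 1/12.
Joaquin is living and takes 1/12.
Catalina is living and takes 1/12.
Elena is living and takes 1/4.

Alonso 1/4; Catalina 1/12; Elena 1/4; Joaquin 1/12; Pilar 1/4; Valentina 1/12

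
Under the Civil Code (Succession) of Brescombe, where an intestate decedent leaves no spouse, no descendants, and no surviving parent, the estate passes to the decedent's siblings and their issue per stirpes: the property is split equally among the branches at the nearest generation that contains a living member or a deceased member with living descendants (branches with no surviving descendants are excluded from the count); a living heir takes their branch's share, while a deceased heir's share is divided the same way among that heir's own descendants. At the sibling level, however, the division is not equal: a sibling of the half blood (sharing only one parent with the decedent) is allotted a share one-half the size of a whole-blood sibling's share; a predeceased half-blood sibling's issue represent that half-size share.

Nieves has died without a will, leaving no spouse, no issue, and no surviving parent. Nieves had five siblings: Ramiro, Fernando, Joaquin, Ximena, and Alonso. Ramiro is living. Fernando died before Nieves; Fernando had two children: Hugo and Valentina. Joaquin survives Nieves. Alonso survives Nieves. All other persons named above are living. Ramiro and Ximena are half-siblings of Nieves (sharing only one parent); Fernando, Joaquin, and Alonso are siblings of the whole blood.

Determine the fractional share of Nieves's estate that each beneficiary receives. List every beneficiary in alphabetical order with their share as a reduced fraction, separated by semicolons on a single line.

Alonso 1/4; Hugo 1/8; Joaquin 1/4; Ramiro 1/8; Valentina 1/8; Ximena 1/8

No spouse, descendants, or parent survives, so the estate passes to Nieves's siblings per stirpes.
Half-blood siblings count for one-half the weight of whole-blood siblings at the initial division.
Dividing 1 in proportion to weights (total weight 4): Ramiro (weight 1/2) → 1/8; Fernando (weight 1) → 1/4; Joaquin (weight 1) → 1/4; Ximena (weight 1/2) → 1/8; Alonso (weight 1) → 1/4.
Ramiro is living and takes 1/8.
Fernando predeceased; the 1/4 allotted to Fernando's branch passes to Fernando's issue by representation.
The 1/4 is divided into 2 equal shares of 1/8 among Hugo, Valentina.
Hugo is living and takes 1/8.
Valentina is living and takes 1/8.
Joaquin is living and takes 1/4.
Ximena is living and takes 1/8.
Alonso is living and takes 1/4.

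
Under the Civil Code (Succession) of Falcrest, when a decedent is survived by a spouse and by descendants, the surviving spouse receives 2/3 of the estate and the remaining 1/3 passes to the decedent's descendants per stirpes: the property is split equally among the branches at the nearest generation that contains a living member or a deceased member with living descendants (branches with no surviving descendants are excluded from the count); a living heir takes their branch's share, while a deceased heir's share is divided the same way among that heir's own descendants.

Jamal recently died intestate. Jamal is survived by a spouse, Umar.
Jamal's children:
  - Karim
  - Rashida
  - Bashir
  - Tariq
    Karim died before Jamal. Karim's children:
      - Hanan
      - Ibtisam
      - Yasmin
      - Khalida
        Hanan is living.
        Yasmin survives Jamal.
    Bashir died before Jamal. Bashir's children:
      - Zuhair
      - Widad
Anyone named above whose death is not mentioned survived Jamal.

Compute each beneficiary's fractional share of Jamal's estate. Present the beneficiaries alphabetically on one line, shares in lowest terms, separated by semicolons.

Umar, as surviving spouse, takes 2/3.
The remaining 1/3 passes to Jamal's descendants per stirpes.
The 1/3 is divided into 4 equal shares of 1/12 among Karim, Rashida, Bashir, Tariq.
Karim predeceased; the 1/12 allotted to Karim's branch passes to Karim's issue by representation.
The 1/12 is divided into 4 equal shares of 1/48 among Hanan, Ibtisam, Yasmin, Khalida.
Hanan is living and takes 1/48.
Ibtisam is living and takes 1/48.
Yasmin is living and takes 1/48.
Khalida is living and takes 1/48.
Rashida is living and takes 1/12.
Bashir predeceased; the 1/12 allotted to Bashir's branch passes to Bashir's issue by representation.
The 1/12 is divided into 2 equal shares of 1/24 among Zuhair, Widad.
Zuhair is living and takes 1/24.
Widad is living and takes 1/24.
Tariq is living and takes 1/12.

Hanan 1/48; Ibtisam 1/48; Khalida 1/48; Rashida 1/12; Tariq 1/12; Umar 2/3; Widad 1/24; Yasmin 1/48; Zuhair 1/24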